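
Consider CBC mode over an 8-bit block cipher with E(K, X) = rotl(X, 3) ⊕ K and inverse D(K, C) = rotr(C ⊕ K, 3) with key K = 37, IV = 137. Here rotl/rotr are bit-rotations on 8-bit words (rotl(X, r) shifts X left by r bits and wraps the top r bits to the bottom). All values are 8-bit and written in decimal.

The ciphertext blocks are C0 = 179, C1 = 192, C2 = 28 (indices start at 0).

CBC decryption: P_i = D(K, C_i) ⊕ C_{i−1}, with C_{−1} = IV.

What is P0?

P0 = 91

P0: D(K, 179) = 210; 210 ⊕ 137 = 91.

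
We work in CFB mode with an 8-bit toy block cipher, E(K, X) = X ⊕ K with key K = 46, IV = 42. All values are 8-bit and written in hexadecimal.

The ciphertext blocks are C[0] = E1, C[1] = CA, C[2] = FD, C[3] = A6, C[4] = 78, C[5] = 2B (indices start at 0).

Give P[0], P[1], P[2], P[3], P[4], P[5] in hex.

P[0] = E5, P[1] = 6D, P[2] = 71, P[3] = 1D, P[4] = 98, P[5] = 15

CFB decryption: P_i = C_i ⊕ E(K, C_{i−1}), with C_{−1} = IV.
P[0]: E(K, 42) = 04; E1 ⊕ 04 = E5.
P[1]: E(K, E1) = A7; CA ⊕ A7 = 6D.
P[2]: E(K, CA) = 8C; FD ⊕ 8C = 71.
P[3]: E(K, FD) = BB; A6 ⊕ BB = 1D.
P[4]: E(K, A6) = E0; 78 ⊕ E0 = 98.
P[5]: E(K, 78) = 3E; 2B ⊕ 3E = 15.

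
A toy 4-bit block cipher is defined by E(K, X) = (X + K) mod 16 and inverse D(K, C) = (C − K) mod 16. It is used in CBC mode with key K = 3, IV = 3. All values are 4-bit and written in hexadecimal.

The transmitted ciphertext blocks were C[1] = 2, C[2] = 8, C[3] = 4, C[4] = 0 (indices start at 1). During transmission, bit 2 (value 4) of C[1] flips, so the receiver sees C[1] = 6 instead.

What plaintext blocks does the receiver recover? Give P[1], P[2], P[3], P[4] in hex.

CBC decryption: P_i = D(K, C_i) ⊕ C_{i−1}, with C_{0} = IV.
Only C[1] changed, to 6. In CBC, a change in C_i garbles P_i and flips the same bit in P_{i+1}. Decrypting the received ciphertext:
P[1]: D(K, 6) = 3; 3 ⊕ 3 = 0.
P[2]: D(K, 8) = 5; 5 ⊕ 6 = 3.
P[3]: D(K, 4) = 1; 1 ⊕ 8 = 9.
P[4]: D(K, 0) = D; D ⊕ 4 = 9.
Blocks that differ from the original plaintext: P[1], P[2].

P[1] = 0, P[2] = 3, P[3] = 9, P[4] = 9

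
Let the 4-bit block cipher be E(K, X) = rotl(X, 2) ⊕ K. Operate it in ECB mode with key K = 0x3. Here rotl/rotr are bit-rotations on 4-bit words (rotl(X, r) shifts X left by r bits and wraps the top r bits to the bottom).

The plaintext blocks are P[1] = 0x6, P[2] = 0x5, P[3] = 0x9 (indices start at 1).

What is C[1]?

C[1] = 0xA

ECB encryption: C_i = E(K, P_i).
C[1]: E(K, 0x6) = 0xA.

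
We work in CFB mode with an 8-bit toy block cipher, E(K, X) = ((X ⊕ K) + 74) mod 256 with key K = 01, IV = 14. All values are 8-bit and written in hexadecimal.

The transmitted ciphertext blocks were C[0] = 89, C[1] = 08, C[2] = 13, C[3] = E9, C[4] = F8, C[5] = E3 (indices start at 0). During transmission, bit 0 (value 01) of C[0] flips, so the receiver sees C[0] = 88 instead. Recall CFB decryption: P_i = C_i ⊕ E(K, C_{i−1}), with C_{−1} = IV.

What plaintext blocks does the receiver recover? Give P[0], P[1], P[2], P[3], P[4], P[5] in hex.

Only C[0] changed, to 88. In CFB, a change in C_i flips the same bit in P_i and garbles P_{i+1}. Decrypting the received ciphertext:
P[0]: E(K, 14) = 89; 88 ⊕ 89 = 01.
P[1]: E(K, 88) = FD; 08 ⊕ FD = F5.
P[2]: E(K, 08) = 7D; 13 ⊕ 7D = 6E.
P[3]: E(K, 13) = 86; E9 ⊕ 86 = 6F.
P[4]: E(K, E9) = 5C; F8 ⊕ 5C = A4.
P[5]: E(K, F8) = 6D; E3 ⊕ 6D = 8E.
Blocks that differ from the original plaintext: P[0], P[1].

P[0] = 01, P[1] = F5, P[2] = 6E, P[3] = 6F, P[4] = A4, P[5] = 8E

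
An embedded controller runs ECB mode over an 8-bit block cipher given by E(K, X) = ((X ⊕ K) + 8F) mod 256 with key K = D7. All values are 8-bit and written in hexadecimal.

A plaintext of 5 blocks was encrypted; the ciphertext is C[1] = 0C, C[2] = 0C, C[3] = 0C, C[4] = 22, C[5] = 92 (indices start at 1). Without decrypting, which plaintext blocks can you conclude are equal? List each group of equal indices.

ECB encrypts each block independently with the same key, so equal ciphertext blocks imply equal plaintext blocks.
C[1] = C[2] = C[3] = 0C, so P[1] = P[2] = P[3].

P[1] = P[2] = P[3]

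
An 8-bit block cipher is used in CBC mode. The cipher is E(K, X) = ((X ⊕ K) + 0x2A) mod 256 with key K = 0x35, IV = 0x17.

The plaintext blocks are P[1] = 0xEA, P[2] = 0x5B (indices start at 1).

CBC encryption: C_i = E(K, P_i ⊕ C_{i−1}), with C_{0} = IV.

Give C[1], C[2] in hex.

C[1] = 0xF2, C[2] = 0xC6

C[1]: P[1] ⊕ 0x17 = 0xFD; E(K, 0xFD) = 0xF2.
C[2]: P[2] ⊕ 0xF2 = 0xA9; E(K, 0xA9) = 0xC6.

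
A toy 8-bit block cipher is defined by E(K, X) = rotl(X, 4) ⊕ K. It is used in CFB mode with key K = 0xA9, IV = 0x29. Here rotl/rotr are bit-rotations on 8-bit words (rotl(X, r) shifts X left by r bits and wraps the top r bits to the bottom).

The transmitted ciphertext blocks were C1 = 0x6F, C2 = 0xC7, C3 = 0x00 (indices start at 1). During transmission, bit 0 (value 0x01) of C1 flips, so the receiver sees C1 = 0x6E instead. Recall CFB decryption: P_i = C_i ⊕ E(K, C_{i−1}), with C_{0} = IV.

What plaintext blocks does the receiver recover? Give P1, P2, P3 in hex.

Only C1 changed, to 0x6E. In CFB, a change in C_i flips the same bit in P_i and garbles P_{i+1}. Decrypting the received ciphertext:
P1: E(K, 0x29) = 0x3B; 0x6E ⊕ 0x3B = 0x55.
P2: E(K, 0x6E) = 0x4F; 0xC7 ⊕ 0x4F = 0x88.
P3: E(K, 0xC7) = 0xD5; 0x00 ⊕ 0xD5 = 0xD5.
Blocks that differ from the original plaintext: P1, P2.

P1 = 0x55, P2 = 0x88, P3 = 0xD5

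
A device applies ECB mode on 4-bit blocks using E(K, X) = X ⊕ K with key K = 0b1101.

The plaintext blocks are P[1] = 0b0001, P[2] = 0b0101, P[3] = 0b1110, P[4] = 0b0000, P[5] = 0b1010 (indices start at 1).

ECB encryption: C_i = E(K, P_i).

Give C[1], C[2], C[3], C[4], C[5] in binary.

C[1]: E(K, 0b0001) = 0b1100.
C[2]: E(K, 0b0101) = 0b1000.
C[3]: E(K, 0b1110) = 0b0011.
C[4]: E(K, 0b0000) = 0b1101.
C[5]: E(K, 0b1010) = 0b0111.

C[1] = 0b1100, C[2] = 0b1000, C[3] = 0b0011, C[4] = 0b1101, C[5] = 0b0111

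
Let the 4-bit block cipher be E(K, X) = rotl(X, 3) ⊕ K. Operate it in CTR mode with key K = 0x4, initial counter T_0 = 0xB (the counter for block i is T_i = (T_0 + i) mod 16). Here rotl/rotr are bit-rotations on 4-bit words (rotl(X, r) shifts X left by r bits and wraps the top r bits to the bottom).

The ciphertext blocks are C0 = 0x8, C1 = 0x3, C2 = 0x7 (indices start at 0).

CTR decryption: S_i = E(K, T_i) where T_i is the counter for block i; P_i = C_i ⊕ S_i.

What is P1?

P1 = 0x1

P1: T = 0xC, S = E(K, T) = 0x2; 0x3 ⊕ 0x2 = 0x1.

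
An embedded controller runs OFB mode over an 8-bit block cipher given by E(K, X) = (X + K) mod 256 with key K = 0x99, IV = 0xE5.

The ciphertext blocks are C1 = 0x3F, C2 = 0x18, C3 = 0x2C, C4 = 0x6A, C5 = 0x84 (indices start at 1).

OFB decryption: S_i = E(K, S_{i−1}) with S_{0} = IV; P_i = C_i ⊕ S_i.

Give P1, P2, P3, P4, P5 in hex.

P1: S = E(K, 0xE5) = 0x7E; 0x3F ⊕ 0x7E = 0x41.
P2: S = E(K, 0x7E) = 0x17; 0x18 ⊕ 0x17 = 0x0F.
P3: S = E(K, 0x17) = 0xB0; 0x2C ⊕ 0xB0 = 0x9C.
P4: S = E(K, 0xB0) = 0x49; 0x6A ⊕ 0x49 = 0x23.
P5: S = E(K, 0x49) = 0xE2; 0x84 ⊕ 0xE2 = 0x66.

P1 = 0x41, P2 = 0x0F, P3 = 0x9C, P4 = 0x23, P5 = 0x66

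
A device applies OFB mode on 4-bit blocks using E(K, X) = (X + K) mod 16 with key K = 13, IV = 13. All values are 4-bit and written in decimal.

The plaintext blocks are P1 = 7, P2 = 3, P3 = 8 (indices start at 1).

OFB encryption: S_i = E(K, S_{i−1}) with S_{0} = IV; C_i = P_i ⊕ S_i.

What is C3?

C1: S = E(K, 13) = 10; 7 ⊕ 10 = 13.
C2: S = E(K, 10) = 7; 3 ⊕ 7 = 4.
C3: S = E(K, 7) = 4; 8 ⊕ 4 = 12.

C3 = 12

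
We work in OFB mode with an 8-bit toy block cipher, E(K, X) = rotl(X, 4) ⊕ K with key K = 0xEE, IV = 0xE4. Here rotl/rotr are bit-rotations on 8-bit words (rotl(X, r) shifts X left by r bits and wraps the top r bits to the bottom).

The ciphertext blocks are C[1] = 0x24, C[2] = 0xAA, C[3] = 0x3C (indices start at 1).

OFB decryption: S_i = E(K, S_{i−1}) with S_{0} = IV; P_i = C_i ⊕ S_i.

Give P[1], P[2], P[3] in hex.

P[1]: S = E(K, 0xE4) = 0xA0; 0x24 ⊕ 0xA0 = 0x84.
P[2]: S = E(K, 0xA0) = 0xE4; 0xAA ⊕ 0xE4 = 0x4E.
P[3]: S = E(K, 0xE4) = 0xA0; 0x3C ⊕ 0xA0 = 0x9C.

P[1] = 0x84, P[2] = 0x4E, P[3] = 0x9C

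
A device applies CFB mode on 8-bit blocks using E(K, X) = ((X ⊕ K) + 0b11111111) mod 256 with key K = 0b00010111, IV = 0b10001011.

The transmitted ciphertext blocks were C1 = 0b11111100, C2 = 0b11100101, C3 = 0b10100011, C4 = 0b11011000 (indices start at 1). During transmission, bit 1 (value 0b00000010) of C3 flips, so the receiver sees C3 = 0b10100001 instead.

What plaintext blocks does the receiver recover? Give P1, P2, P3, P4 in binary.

CFB decryption: P_i = C_i ⊕ E(K, C_{i−1}), with C_{0} = IV.
Only C3 changed, to 0b10100001. In CFB, a change in C_i flips the same bit in P_i and garbles P_{i+1}. Decrypting the received ciphertext:
P1: E(K, 0b10001011) = 0b10011011; 0b11111100 ⊕ 0b10011011 = 0b01100111.
P2: E(K, 0b11111100) = 0b11101010; 0b11100101 ⊕ 0b11101010 = 0b00001111.
P3: E(K, 0b11100101) = 0b11110001; 0b10100001 ⊕ 0b11110001 = 0b01010000.
P4: E(K, 0b10100001) = 0b10110101; 0b11011000 ⊕ 0b10110101 = 0b01101101.
Blocks that differ from the original plaintext: P3, P4.

P1 = 0b01100111, P2 = 0b00001111, P3 = 0b01010000, P4 = 0b01101101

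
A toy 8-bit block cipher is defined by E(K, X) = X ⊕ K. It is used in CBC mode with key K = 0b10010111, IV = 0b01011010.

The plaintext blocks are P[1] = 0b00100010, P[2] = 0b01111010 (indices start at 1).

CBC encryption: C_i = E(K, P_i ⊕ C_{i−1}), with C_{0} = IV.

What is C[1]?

C[1] = 0b11101111

C[1]: P[1] ⊕ 0b01011010 = 0b01111000; E(K, 0b01111000) = 0b11101111.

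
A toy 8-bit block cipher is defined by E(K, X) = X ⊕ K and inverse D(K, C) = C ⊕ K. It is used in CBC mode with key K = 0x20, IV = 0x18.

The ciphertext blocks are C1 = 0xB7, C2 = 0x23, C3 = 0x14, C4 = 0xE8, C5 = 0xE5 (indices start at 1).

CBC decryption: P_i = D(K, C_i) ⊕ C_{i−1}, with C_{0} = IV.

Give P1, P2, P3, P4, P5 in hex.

P1 = 0x8F, P2 = 0xB4, P3 = 0x17, P4 = 0xDC, P5 = 0x2D

P1: D(K, 0xB7) = 0x97; 0x97 ⊕ 0x18 = 0x8F.
P2: D(K, 0x23) = 0x03; 0x03 ⊕ 0xB7 = 0xB4.
P3: D(K, 0x14) = 0x34; 0x34 ⊕ 0x23 = 0x17.
P4: D(K, 0xE8) = 0xC8; 0xC8 ⊕ 0x14 = 0xDC.
P5: D(K, 0xE5) = 0xC5; 0xC5 ⊕ 0xE8 = 0x2D.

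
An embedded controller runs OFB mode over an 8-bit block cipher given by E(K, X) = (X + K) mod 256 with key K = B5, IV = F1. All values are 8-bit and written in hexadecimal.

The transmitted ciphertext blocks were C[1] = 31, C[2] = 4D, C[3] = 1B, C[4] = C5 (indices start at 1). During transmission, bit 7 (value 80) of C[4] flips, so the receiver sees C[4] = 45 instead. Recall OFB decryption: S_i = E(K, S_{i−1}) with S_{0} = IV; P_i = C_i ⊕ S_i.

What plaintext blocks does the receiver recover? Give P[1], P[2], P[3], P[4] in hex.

Only C[4] changed, to 45. In OFB, a change in C_i flips the same bit in P_i only; the keystream is unaffected. Decrypting the received ciphertext:
P[1]: S = E(K, F1) = A6; 31 ⊕ A6 = 97.
P[2]: S = E(K, A6) = 5B; 4D ⊕ 5B = 16.
P[3]: S = E(K, 5B) = 10; 1B ⊕ 10 = 0B.
P[4]: S = E(K, 10) = C5; 45 ⊕ C5 = 80.
Blocks that differ from the original plaintext: P[4].

P[1] = 97, P[2] = 16, P[3] = 0B, P[4] = 80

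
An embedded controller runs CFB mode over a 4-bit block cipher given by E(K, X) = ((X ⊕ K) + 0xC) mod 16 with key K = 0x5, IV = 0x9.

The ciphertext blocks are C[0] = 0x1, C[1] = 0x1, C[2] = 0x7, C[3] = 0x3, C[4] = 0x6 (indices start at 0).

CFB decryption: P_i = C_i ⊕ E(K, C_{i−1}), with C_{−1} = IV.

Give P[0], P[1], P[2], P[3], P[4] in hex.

P[0] = 0x9, P[1] = 0x1, P[2] = 0x7, P[3] = 0xD, P[4] = 0x4

P[0]: E(K, 0x9) = 0x8; 0x1 ⊕ 0x8 = 0x9.
P[1]: E(K, 0x1) = 0x0; 0x1 ⊕ 0x0 = 0x1.
P[2]: E(K, 0x1) = 0x0; 0x7 ⊕ 0x0 = 0x7.
P[3]: E(K, 0x7) = 0xE; 0x3 ⊕ 0xE = 0xD.
P[4]: E(K, 0x3) = 0x2; 0x6 ⊕ 0x2 = 0x4.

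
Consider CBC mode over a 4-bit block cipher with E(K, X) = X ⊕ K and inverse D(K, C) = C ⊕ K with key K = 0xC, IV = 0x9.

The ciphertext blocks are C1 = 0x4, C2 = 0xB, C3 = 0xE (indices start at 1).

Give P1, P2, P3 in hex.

CBC decryption: P_i = D(K, C_i) ⊕ C_{i−1}, with C_{0} = IV.
P1: D(K, 0x4) = 0x8; 0x8 ⊕ 0x9 = 0x1.
P2: D(K, 0xB) = 0x7; 0x7 ⊕ 0x4 = 0x3.
P3: D(K, 0xE) = 0x2; 0x2 ⊕ 0xB = 0x9.

P1 = 0x1, P2 = 0x3, P3 = 0x9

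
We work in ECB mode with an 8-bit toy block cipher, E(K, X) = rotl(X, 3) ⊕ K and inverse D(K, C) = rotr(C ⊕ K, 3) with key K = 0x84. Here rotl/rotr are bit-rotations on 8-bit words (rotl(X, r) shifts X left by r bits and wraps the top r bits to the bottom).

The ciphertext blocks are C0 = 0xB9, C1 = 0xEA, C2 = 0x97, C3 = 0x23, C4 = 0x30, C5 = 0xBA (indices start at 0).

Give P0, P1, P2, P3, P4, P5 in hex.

ECB decryption: P_i = D(K, C_i).
P0: D(K, 0xB9) = 0xA7.
P1: D(K, 0xEA) = 0xCD.
P2: D(K, 0x97) = 0x62.
P3: D(K, 0x23) = 0xF4.
P4: D(K, 0x30) = 0x96.
P5: D(K, 0xBA) = 0xC7.

P0 = 0xA7, P1 = 0xCD, P2 = 0x62, P3 = 0xF4, P4 = 0x96, P5 = 0xC7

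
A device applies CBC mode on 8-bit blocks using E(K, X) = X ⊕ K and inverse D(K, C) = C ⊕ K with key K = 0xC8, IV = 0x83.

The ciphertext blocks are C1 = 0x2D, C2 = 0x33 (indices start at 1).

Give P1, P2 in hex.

P1 = 0x66, P2 = 0xD6

CBC decryption: P_i = D(K, C_i) ⊕ C_{i−1}, with C_{0} = IV.
P1: D(K, 0x2D) = 0xE5; 0xE5 ⊕ 0x83 = 0x66.
P2: D(K, 0x33) = 0xFB; 0xFB ⊕ 0x2D = 0xD6.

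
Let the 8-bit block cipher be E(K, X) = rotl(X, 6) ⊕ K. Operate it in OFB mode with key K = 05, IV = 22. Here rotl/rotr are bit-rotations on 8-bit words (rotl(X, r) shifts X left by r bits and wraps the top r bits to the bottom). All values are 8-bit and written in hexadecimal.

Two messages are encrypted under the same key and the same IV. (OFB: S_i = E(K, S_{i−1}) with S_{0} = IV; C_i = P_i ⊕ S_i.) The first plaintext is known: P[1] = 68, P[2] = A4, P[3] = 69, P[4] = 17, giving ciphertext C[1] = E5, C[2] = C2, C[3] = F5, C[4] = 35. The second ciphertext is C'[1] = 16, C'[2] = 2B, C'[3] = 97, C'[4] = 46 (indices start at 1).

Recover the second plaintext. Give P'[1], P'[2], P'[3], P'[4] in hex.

In OFB with a reused IV, both messages share the same keystream S_i, so C_i ⊕ C'_i = P_i ⊕ P'_i and thus P'_i = P_i ⊕ C_i ⊕ C'_i.
P'[1]: 68 ⊕ E5 ⊕ 16 = 9B.
P'[2]: A4 ⊕ C2 ⊕ 2B = 4D.
P'[3]: 69 ⊕ F5 ⊕ 97 = 0B.
P'[4]: 17 ⊕ 35 ⊕ 46 = 64.

P'[1] = 9B, P'[2] = 4D, P'[3] = 0B, P'[4] = 64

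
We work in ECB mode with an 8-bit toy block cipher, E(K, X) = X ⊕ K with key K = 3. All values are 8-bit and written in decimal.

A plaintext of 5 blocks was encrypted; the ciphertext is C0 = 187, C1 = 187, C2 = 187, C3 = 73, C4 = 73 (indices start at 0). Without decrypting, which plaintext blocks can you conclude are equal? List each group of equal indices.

ECB encrypts each block independently with the same key, so equal ciphertext blocks imply equal plaintext blocks.
C0 = C1 = C2 = 187, so P0 = P1 = P2.
C3 = C4 = 73, so P3 = P4.

P0 = P1 = P2; P3 = P4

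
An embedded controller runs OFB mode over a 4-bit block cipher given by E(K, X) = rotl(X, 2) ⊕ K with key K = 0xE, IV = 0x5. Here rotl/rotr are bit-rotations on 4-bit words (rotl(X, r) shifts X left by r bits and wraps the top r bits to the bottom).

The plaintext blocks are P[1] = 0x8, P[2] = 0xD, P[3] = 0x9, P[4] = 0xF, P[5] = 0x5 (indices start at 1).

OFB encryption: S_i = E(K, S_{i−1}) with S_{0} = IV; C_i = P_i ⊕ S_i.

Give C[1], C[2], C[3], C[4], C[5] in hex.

C[1] = 0x3, C[2] = 0xD, C[3] = 0x7, C[4] = 0xA, C[5] = 0xE

C[1]: S = E(K, 0x5) = 0xB; 0x8 ⊕ 0xB = 0x3.
C[2]: S = E(K, 0xB) = 0x0; 0xD ⊕ 0x0 = 0xD.
C[3]: S = E(K, 0x0) = 0xE; 0x9 ⊕ 0xE = 0x7.
C[4]: S = E(K, 0xE) = 0x5; 0xF ⊕ 0x5 = 0xA.
C[5]: S = E(K, 0x5) = 0xB; 0x5 ⊕ 0xB = 0xE.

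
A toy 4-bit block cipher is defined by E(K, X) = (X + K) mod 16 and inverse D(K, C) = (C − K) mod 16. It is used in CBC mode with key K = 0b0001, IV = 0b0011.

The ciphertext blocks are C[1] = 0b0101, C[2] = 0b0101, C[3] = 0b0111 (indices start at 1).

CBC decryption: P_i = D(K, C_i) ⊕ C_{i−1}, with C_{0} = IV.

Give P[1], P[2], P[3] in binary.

P[1] = 0b0111, P[2] = 0b0001, P[3] = 0b0011

P[1]: D(K, 0b0101) = 0b0100; 0b0100 ⊕ 0b0011 = 0b0111.
P[2]: D(K, 0b0101) = 0b0100; 0b0100 ⊕ 0b0101 = 0b0001.
P[3]: D(K, 0b0111) = 0b0110; 0b0110 ⊕ 0b0101 = 0b0011.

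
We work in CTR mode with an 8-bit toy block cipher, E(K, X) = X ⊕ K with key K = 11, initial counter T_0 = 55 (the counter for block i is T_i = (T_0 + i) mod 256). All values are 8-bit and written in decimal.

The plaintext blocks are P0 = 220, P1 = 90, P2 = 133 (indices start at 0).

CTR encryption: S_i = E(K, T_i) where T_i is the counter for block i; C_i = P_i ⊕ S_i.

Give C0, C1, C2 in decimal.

C0: T = 55, S = E(K, T) = 60; 220 ⊕ 60 = 224.
C1: T = 56, S = E(K, T) = 51; 90 ⊕ 51 = 105.
C2: T = 57, S = E(K, T) = 50; 133 ⊕ 50 = 183.

C0 = 224, C1 = 105, C2 = 183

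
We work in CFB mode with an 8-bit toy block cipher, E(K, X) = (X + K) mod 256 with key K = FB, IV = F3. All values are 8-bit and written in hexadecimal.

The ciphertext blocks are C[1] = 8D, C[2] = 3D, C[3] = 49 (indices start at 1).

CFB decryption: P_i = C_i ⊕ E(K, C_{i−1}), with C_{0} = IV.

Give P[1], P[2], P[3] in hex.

P[1] = 63, P[2] = B5, P[3] = 71

P[1]: E(K, F3) = EE; 8D ⊕ EE = 63.
P[2]: E(K, 8D) = 88; 3D ⊕ 88 = B5.
P[3]: E(K, 3D) = 38; 49 ⊕ 38 = 71.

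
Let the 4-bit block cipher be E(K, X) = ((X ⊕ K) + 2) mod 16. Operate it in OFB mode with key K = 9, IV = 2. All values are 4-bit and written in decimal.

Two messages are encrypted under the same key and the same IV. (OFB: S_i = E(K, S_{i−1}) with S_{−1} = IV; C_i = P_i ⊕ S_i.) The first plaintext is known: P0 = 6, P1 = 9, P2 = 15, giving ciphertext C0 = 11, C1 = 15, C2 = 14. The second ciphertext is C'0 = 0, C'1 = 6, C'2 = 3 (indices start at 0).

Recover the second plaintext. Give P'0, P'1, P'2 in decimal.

In OFB with a reused IV, both messages share the same keystream S_i, so C_i ⊕ C'_i = P_i ⊕ P'_i and thus P'_i = P_i ⊕ C_i ⊕ C'_i.
P'0: 6 ⊕ 11 ⊕ 0 = 13.
P'1: 9 ⊕ 15 ⊕ 6 = 0.
P'2: 15 ⊕ 14 ⊕ 3 = 2.

P'0 = 13, P'1 = 0, P'2 = 2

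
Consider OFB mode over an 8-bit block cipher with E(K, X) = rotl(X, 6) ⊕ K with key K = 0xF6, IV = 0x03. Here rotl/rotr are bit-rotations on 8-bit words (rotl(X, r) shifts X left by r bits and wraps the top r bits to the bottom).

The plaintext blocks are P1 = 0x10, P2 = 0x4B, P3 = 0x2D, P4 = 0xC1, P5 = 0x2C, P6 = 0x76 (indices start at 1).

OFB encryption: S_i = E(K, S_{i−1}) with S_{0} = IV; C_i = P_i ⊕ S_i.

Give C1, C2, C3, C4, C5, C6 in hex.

C1 = 0x26, C2 = 0x30, C3 = 0x05, C4 = 0x3D, C5 = 0xE5, C6 = 0xF2

C1: S = E(K, 0x03) = 0x36; 0x10 ⊕ 0x36 = 0x26.
C2: S = E(K, 0x36) = 0x7B; 0x4B ⊕ 0x7B = 0x30.
C3: S = E(K, 0x7B) = 0x28; 0x2D ⊕ 0x28 = 0x05.
C4: S = E(K, 0x28) = 0xFC; 0xC1 ⊕ 0xFC = 0x3D.
C5: S = E(K, 0xFC) = 0xC9; 0x2C ⊕ 0xC9 = 0xE5.
C6: S = E(K, 0xC9) = 0x84; 0x76 ⊕ 0x84 = 0xF2.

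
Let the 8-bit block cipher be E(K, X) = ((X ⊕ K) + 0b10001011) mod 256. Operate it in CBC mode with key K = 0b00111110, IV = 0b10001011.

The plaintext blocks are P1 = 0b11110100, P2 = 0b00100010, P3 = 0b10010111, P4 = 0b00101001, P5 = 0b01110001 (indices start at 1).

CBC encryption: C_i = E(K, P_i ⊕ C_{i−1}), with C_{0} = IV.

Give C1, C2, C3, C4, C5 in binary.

C1: P1 ⊕ 0b10001011 = 0b01111111; E(K, 0b01111111) = 0b11001100.
C2: P2 ⊕ 0b11001100 = 0b11101110; E(K, 0b11101110) = 0b01011011.
C3: P3 ⊕ 0b01011011 = 0b11001100; E(K, 0b11001100) = 0b01111101.
C4: P4 ⊕ 0b01111101 = 0b01010100; E(K, 0b01010100) = 0b11110101.
C5: P5 ⊕ 0b11110101 = 0b10000100; E(K, 0b10000100) = 0b01000101.

C1 = 0b11001100, C2 = 0b01011011, C3 = 0b01111101, C4 = 0b11110101, C5 = 0b01000101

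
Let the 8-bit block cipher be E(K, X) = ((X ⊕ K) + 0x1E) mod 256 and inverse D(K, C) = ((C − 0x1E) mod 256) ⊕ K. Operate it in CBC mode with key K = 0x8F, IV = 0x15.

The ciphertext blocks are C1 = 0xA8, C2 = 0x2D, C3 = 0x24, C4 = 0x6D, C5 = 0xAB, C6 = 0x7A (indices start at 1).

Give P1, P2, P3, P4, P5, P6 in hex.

P1 = 0x10, P2 = 0x28, P3 = 0xA4, P4 = 0xE4, P5 = 0x6F, P6 = 0x78

CBC decryption: P_i = D(K, C_i) ⊕ C_{i−1}, with C_{0} = IV.
P1: D(K, 0xA8) = 0x05; 0x05 ⊕ 0x15 = 0x10.
P2: D(K, 0x2D) = 0x80; 0x80 ⊕ 0xA8 = 0x28.
P3: D(K, 0x24) = 0x89; 0x89 ⊕ 0x2D = 0xA4.
P4: D(K, 0x6D) = 0xC0; 0xC0 ⊕ 0x24 = 0xE4.
P5: D(K, 0xAB) = 0x02; 0x02 ⊕ 0x6D = 0x6F.
P6: D(K, 0x7A) = 0xD3; 0xD3 ⊕ 0xAB = 0x78.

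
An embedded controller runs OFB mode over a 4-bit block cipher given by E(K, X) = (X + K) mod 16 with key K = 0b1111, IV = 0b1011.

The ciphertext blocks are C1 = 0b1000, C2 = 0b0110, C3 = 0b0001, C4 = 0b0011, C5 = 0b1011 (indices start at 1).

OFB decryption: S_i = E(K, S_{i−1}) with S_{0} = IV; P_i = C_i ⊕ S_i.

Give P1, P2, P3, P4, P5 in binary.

P1: S = E(K, 0b1011) = 0b1010; 0b1000 ⊕ 0b1010 = 0b0010.
P2: S = E(K, 0b1010) = 0b1001; 0b0110 ⊕ 0b1001 = 0b1111.
P3: S = E(K, 0b1001) = 0b1000; 0b0001 ⊕ 0b1000 = 0b1001.
P4: S = E(K, 0b1000) = 0b0111; 0b0011 ⊕ 0b0111 = 0b0100.
P5: S = E(K, 0b0111) = 0b0110; 0b1011 ⊕ 0b0110 = 0b1101.

P1 = 0b0010, P2 = 0b1111, P3 = 0b1001, P4 = 0b0100, P5 = 0b1101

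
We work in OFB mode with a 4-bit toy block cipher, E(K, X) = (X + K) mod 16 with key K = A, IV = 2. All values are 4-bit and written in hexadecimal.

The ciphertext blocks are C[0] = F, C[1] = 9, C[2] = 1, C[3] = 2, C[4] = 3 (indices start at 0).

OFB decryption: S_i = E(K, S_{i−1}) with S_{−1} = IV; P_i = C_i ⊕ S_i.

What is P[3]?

P[3] = 8

P[0]: S = E(K, 2) = C; F ⊕ C = 3.
P[1]: S = E(K, C) = 6; 9 ⊕ 6 = F.
P[2]: S = E(K, 6) = 0; 1 ⊕ 0 = 1.
P[3]: S = E(K, 0) = A; 2 ⊕ A = 8.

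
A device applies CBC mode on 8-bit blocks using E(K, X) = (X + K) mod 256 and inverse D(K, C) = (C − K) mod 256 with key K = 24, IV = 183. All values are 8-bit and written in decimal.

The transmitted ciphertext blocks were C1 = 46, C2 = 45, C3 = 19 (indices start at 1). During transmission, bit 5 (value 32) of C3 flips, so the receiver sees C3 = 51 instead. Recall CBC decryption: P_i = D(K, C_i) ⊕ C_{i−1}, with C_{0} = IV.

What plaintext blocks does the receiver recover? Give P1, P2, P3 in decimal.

Only C3 changed, to 51. In CBC, a change in C_i garbles P_i and flips the same bit in P_{i+1}. Decrypting the received ciphertext:
P1: D(K, 46) = 22; 22 ⊕ 183 = 161.
P2: D(K, 45) = 21; 21 ⊕ 46 = 59.
P3: D(K, 51) = 27; 27 ⊕ 45 = 54.
Blocks that differ from the original plaintext: P3.

P1 = 161, P2 = 59, P3 = 54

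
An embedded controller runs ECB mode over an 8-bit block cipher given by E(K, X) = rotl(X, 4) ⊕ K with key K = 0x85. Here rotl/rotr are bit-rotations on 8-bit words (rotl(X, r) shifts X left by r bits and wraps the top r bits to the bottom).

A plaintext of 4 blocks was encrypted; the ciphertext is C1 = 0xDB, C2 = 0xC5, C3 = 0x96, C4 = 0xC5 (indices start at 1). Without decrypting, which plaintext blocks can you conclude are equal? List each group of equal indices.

ECB encrypts each block independently with the same key, so equal ciphertext blocks imply equal plaintext blocks.
C2 = C4 = 0xC5, so P2 = P4.

P2 = P4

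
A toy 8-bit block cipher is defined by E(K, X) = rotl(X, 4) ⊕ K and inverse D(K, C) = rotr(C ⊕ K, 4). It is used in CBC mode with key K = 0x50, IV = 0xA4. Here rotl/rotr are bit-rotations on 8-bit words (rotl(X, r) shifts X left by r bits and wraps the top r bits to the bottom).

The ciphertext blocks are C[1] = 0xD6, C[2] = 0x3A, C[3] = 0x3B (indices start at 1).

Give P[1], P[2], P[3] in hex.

CBC decryption: P_i = D(K, C_i) ⊕ C_{i−1}, with C_{0} = IV.
P[1]: D(K, 0xD6) = 0x68; 0x68 ⊕ 0xA4 = 0xCC.
P[2]: D(K, 0x3A) = 0xA6; 0xA6 ⊕ 0xD6 = 0x70.
P[3]: D(K, 0x3B) = 0xB6; 0xB6 ⊕ 0x3A = 0x8C.

P[1] = 0xCC, P[2] = 0x70, P[3] = 0x8C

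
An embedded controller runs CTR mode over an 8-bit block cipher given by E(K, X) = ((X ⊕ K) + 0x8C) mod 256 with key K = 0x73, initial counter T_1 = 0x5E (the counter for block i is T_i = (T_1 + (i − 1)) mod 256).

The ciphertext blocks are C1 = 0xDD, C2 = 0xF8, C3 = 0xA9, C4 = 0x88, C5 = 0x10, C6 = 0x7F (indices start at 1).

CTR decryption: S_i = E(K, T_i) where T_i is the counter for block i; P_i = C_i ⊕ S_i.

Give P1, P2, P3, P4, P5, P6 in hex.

P1: T = 0x5E, S = E(K, T) = 0xB9; 0xDD ⊕ 0xB9 = 0x64.
P2: T = 0x5F, S = E(K, T) = 0xB8; 0xF8 ⊕ 0xB8 = 0x40.
P3: T = 0x60, S = E(K, T) = 0x9F; 0xA9 ⊕ 0x9F = 0x36.
P4: T = 0x61, S = E(K, T) = 0x9E; 0x88 ⊕ 0x9E = 0x16.
P5: T = 0x62, S = E(K, T) = 0x9D; 0x10 ⊕ 0x9D = 0x8D.
P6: T = 0x63, S = E(K, T) = 0x9C; 0x7F ⊕ 0x9C = 0xE3.

P1 = 0x64, P2 = 0x40, P3 = 0x36, P4 = 0x16, P5 = 0x8D, P6 = 0xE3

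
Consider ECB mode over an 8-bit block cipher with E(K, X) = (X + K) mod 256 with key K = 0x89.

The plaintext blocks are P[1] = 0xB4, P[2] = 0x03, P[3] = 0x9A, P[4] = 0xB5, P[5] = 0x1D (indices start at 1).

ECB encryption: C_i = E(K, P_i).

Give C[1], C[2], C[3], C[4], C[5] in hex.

C[1]: E(K, 0xB4) = 0x3D.
C[2]: E(K, 0x03) = 0x8C.
C[3]: E(K, 0x9A) = 0x23.
C[4]: E(K, 0xB5) = 0x3E.
C[5]: E(K, 0x1D) = 0xA6.

C[1] = 0x3D, C[2] = 0x8C, C[3] = 0x23, C[4] = 0x3E, C[5] = 0xA6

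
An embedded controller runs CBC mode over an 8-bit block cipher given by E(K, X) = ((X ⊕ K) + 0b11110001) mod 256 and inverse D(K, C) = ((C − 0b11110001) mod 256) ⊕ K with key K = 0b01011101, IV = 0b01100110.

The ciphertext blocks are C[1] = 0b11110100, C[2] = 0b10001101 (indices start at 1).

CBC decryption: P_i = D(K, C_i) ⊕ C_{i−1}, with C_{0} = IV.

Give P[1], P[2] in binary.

P[1]: D(K, 0b11110100) = 0b01011110; 0b01011110 ⊕ 0b01100110 = 0b00111000.
P[2]: D(K, 0b10001101) = 0b11000001; 0b11000001 ⊕ 0b11110100 = 0b00110101.

P[1] = 0b00111000, P[2] = 0b00110101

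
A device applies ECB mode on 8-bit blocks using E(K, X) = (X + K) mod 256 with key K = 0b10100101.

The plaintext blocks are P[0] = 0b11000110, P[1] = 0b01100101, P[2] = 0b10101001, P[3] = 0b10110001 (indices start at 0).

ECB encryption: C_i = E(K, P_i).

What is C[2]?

C[2] = 0b01001110

C[2]: E(K, 0b10101001) = 0b01001110.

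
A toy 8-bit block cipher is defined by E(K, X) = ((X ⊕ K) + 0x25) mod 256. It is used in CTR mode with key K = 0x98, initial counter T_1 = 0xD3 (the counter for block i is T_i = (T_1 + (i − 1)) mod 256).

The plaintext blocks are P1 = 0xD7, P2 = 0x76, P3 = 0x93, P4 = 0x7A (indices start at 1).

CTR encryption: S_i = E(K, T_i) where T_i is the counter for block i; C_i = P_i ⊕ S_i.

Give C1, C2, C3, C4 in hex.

C1: T = 0xD3, S = E(K, T) = 0x70; 0xD7 ⊕ 0x70 = 0xA7.
C2: T = 0xD4, S = E(K, T) = 0x71; 0x76 ⊕ 0x71 = 0x07.
C3: T = 0xD5, S = E(K, T) = 0x72; 0x93 ⊕ 0x72 = 0xE1.
C4: T = 0xD6, S = E(K, T) = 0x73; 0x7A ⊕ 0x73 = 0x09.

C1 = 0xA7, C2 = 0x07, C3 = 0xE1, C4 = 0x09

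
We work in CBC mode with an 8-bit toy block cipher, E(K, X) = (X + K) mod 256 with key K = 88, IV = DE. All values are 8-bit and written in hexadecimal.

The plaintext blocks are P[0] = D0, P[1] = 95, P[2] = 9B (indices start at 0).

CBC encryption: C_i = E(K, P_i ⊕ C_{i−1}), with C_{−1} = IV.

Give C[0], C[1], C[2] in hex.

C[0]: P[0] ⊕ DE = 0E; E(K, 0E) = 96.
C[1]: P[1] ⊕ 96 = 03; E(K, 03) = 8B.
C[2]: P[2] ⊕ 8B = 10; E(K, 10) = 98.

C[0] = 96, C[1] = 8B, C[2] = 98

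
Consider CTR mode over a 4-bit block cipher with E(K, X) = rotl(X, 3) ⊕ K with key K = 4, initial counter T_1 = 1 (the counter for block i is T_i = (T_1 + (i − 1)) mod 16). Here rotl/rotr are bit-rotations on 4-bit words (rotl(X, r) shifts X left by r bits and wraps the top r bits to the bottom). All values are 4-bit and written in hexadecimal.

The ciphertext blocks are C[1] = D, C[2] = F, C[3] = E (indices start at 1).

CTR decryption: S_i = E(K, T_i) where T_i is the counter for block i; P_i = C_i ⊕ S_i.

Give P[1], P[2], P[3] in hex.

P[1]: T = 1, S = E(K, T) = C; D ⊕ C = 1.
P[2]: T = 2, S = E(K, T) = 5; F ⊕ 5 = A.
P[3]: T = 3, S = E(K, T) = D; E ⊕ D = 3.

P[1] = 1, P[2] = A, P[3] = 3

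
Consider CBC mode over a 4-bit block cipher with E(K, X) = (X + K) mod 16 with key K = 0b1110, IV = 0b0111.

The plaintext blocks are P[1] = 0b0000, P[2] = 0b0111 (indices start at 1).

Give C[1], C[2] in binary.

CBC encryption: C_i = E(K, P_i ⊕ C_{i−1}), with C_{0} = IV.
C[1]: P[1] ⊕ 0b0111 = 0b0111; E(K, 0b0111) = 0b0101.
C[2]: P[2] ⊕ 0b0101 = 0b0010; E(K, 0b0010) = 0b0000.

C[1] = 0b0101, C[2] = 0b0000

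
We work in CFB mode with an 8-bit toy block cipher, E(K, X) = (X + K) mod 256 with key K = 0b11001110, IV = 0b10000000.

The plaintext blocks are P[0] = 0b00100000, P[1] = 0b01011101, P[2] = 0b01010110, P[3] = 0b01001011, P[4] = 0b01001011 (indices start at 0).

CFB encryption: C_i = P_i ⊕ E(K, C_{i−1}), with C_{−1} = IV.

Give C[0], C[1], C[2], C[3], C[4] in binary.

C[0] = 0b01101110, C[1] = 0b01100001, C[2] = 0b01111001, C[3] = 0b00001100, C[4] = 0b10010001

C[0]: E(K, 0b10000000) = 0b01001110; 0b00100000 ⊕ 0b01001110 = 0b01101110.
C[1]: E(K, 0b01101110) = 0b00111100; 0b01011101 ⊕ 0b00111100 = 0b01100001.
C[2]: E(K, 0b01100001) = 0b00101111; 0b01010110 ⊕ 0b00101111 = 0b01111001.
C[3]: E(K, 0b01111001) = 0b01000111; 0b01001011 ⊕ 0b01000111 = 0b00001100.
C[4]: E(K, 0b00001100) = 0b11011010; 0b01001011 ⊕ 0b11011010 = 0b10010001.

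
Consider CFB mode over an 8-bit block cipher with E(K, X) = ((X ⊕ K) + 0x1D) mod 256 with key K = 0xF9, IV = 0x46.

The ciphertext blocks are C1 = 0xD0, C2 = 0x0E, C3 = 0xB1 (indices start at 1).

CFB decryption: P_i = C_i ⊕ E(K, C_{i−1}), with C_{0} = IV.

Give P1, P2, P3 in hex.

P1 = 0x0C, P2 = 0x48, P3 = 0xA5

P1: E(K, 0x46) = 0xDC; 0xD0 ⊕ 0xDC = 0x0C.
P2: E(K, 0xD0) = 0x46; 0x0E ⊕ 0x46 = 0x48.
P3: E(K, 0x0E) = 0x14; 0xB1 ⊕ 0x14 = 0xA5.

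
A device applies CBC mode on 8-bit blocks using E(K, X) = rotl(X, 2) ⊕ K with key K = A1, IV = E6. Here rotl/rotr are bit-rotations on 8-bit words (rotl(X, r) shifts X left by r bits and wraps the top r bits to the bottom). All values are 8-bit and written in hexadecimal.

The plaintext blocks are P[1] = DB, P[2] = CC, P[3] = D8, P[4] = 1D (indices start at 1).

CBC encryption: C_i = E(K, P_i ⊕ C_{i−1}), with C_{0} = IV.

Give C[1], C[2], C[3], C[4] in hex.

C[1]: P[1] ⊕ E6 = 3D; E(K, 3D) = 55.
C[2]: P[2] ⊕ 55 = 99; E(K, 99) = C7.
C[3]: P[3] ⊕ C7 = 1F; E(K, 1F) = DD.
C[4]: P[4] ⊕ DD = C0; E(K, C0) = A2.

C[1] = 55, C[2] = C7, C[3] = DD, C[4] = A2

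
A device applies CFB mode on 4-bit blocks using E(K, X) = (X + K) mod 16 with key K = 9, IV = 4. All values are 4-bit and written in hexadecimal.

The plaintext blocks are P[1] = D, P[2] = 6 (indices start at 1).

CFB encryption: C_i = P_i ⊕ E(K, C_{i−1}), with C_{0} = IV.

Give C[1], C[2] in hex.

C[1]: E(K, 4) = D; D ⊕ D = 0.
C[2]: E(K, 0) = 9; 6 ⊕ 9 = F.

C[1] = 0, C[2] = F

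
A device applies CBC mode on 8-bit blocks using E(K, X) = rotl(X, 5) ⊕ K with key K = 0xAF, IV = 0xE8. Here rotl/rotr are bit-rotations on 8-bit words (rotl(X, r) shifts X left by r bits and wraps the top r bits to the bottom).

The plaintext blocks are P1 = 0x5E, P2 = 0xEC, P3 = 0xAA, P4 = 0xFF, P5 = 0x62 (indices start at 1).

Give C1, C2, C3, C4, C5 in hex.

CBC encryption: C_i = E(K, P_i ⊕ C_{i−1}), with C_{0} = IV.
C1: P1 ⊕ 0xE8 = 0xB6; E(K, 0xB6) = 0x79.
C2: P2 ⊕ 0x79 = 0x95; E(K, 0x95) = 0x1D.
C3: P3 ⊕ 0x1D = 0xB7; E(K, 0xB7) = 0x59.
C4: P4 ⊕ 0x59 = 0xA6; E(K, 0xA6) = 0x7B.
C5: P5 ⊕ 0x7B = 0x19; E(K, 0x19) = 0x8C.

C1 = 0x79, C2 = 0x1D, C3 = 0x59, C4 = 0x7B, C5 = 0x8C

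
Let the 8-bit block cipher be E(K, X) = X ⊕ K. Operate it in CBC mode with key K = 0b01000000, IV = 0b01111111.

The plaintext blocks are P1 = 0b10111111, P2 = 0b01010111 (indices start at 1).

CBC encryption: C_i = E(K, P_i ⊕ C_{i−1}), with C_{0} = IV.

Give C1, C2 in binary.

C1: P1 ⊕ 0b01111111 = 0b11000000; E(K, 0b11000000) = 0b10000000.
C2: P2 ⊕ 0b10000000 = 0b11010111; E(K, 0b11010111) = 0b10010111.

C1 = 0b10000000, C2 = 0b10010111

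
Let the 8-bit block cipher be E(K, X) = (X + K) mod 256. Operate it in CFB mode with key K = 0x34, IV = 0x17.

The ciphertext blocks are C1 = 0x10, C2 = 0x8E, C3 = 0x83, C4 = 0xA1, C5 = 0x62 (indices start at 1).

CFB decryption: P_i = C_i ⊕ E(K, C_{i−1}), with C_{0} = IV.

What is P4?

P4 = 0x16

P4: E(K, 0x83) = 0xB7; 0xA1 ⊕ 0xB7 = 0x16.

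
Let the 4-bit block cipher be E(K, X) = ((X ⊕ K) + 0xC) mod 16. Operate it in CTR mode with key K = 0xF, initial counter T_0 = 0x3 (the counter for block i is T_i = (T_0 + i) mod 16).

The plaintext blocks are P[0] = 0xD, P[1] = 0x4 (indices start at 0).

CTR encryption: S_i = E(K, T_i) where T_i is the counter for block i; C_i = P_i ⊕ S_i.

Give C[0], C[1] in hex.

C[0] = 0x5, C[1] = 0x3

C[0]: T = 0x3, S = E(K, T) = 0x8; 0xD ⊕ 0x8 = 0x5.
C[1]: T = 0x4, S = E(K, T) = 0x7; 0x4 ⊕ 0x7 = 0x3.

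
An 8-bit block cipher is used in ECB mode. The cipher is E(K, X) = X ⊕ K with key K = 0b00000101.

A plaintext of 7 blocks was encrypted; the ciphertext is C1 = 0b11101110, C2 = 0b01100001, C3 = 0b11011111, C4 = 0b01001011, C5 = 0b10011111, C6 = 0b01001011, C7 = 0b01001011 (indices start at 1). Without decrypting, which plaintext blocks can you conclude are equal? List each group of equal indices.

P4 = P6 = P7

ECB encrypts each block independently with the same key, so equal ciphertext blocks imply equal plaintext blocks.
C4 = C6 = C7 = 0b01001011, so P4 = P6 = P7.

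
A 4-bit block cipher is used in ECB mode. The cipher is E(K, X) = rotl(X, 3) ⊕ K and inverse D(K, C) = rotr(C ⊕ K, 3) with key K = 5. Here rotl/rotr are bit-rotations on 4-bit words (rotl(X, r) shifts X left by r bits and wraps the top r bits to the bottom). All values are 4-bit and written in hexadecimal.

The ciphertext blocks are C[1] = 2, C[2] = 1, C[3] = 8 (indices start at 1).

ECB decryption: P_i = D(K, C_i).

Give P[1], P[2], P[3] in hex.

P[1]: D(K, 2) = E.
P[2]: D(K, 1) = 8.
P[3]: D(K, 8) = B.

P[1] = E, P[2] = 8, P[3] = B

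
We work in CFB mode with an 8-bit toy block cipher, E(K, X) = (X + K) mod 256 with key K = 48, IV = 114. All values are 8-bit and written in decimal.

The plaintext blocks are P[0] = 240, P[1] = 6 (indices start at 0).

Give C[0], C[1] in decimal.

C[0] = 82, C[1] = 132

CFB encryption: C_i = P_i ⊕ E(K, C_{i−1}), with C_{−1} = IV.
C[0]: E(K, 114) = 162; 240 ⊕ 162 = 82.
C[1]: E(K, 82) = 130; 6 ⊕ 130 = 132.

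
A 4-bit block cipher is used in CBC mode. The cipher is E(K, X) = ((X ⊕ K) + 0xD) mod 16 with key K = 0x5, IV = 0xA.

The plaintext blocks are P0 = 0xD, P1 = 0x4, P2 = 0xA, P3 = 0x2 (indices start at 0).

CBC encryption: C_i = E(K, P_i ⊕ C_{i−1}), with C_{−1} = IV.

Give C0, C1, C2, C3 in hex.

C0: P0 ⊕ 0xA = 0x7; E(K, 0x7) = 0xF.
C1: P1 ⊕ 0xF = 0xB; E(K, 0xB) = 0xB.
C2: P2 ⊕ 0xB = 0x1; E(K, 0x1) = 0x1.
C3: P3 ⊕ 0x1 = 0x3; E(K, 0x3) = 0x3.

C0 = 0xF, C1 = 0xB, C2 = 0x1, C3 = 0x3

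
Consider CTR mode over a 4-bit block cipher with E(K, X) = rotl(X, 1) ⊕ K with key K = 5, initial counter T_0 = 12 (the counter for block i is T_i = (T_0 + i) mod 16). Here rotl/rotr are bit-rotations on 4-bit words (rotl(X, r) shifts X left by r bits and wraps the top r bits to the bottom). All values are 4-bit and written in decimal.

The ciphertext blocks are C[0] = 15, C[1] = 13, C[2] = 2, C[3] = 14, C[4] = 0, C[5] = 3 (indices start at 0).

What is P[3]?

CTR decryption: S_i = E(K, T_i) where T_i is the counter for block i; P_i = C_i ⊕ S_i.
P[3]: T = 15, S = E(K, T) = 10; 14 ⊕ 10 = 4.

P[3] = 4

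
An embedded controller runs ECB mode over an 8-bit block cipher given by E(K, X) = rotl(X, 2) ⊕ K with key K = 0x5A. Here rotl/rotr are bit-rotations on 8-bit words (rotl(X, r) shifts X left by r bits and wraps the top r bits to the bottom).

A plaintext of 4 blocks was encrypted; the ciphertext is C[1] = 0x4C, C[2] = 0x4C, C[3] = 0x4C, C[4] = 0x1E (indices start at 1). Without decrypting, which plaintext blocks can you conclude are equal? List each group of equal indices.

ECB encrypts each block independently with the same key, so equal ciphertext blocks imply equal plaintext blocks.
C[1] = C[2] = C[3] = 0x4C, so P[1] = P[2] = P[3].

P[1] = P[2] = P[3]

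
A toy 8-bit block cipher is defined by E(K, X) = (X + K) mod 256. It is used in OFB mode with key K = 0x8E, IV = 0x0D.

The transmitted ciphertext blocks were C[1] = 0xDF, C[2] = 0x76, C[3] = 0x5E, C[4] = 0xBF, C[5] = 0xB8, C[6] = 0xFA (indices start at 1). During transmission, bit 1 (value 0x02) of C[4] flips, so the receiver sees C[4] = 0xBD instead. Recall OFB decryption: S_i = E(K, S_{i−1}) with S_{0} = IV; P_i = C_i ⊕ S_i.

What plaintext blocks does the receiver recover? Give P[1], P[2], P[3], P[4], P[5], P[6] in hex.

Only C[4] changed, to 0xBD. In OFB, a change in C_i flips the same bit in P_i only; the keystream is unaffected. Decrypting the received ciphertext:
P[1]: S = E(K, 0x0D) = 0x9B; 0xDF ⊕ 0x9B = 0x44.
P[2]: S = E(K, 0x9B) = 0x29; 0x76 ⊕ 0x29 = 0x5F.
P[3]: S = E(K, 0x29) = 0xB7; 0x5E ⊕ 0xB7 = 0xE9.
P[4]: S = E(K, 0xB7) = 0x45; 0xBD ⊕ 0x45 = 0xF8.
P[5]: S = E(K, 0x45) = 0xD3; 0xB8 ⊕ 0xD3 = 0x6B.
P[6]: S = E(K, 0xD3) = 0x61; 0xFA ⊕ 0x61 = 0x9B.
Blocks that differ from the original plaintext: P[4].

P[1] = 0x44, P[2] = 0x5F, P[3] = 0xE9, P[4] = 0xF8, P[5] = 0x6B, P[6] = 0x9B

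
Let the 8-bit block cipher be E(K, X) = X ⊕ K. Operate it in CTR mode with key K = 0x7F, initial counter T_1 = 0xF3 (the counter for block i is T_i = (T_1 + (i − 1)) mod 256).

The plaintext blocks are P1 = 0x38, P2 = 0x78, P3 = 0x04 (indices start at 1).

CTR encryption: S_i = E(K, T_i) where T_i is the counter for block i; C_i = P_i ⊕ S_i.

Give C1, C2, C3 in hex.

C1 = 0xB4, C2 = 0xF3, C3 = 0x8E

C1: T = 0xF3, S = E(K, T) = 0x8C; 0x38 ⊕ 0x8C = 0xB4.
C2: T = 0xF4, S = E(K, T) = 0x8B; 0x78 ⊕ 0x8B = 0xF3.
C3: T = 0xF5, S = E(K, T) = 0x8A; 0x04 ⊕ 0x8A = 0x8E.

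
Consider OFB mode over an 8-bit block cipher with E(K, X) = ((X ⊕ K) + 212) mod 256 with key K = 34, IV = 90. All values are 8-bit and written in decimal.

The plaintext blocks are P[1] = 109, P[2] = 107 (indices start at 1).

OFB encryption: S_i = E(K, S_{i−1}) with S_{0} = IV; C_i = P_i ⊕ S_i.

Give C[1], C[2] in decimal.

C[1] = 33, C[2] = 41

C[1]: S = E(K, 90) = 76; 109 ⊕ 76 = 33.
C[2]: S = E(K, 76) = 66; 107 ⊕ 66 = 41.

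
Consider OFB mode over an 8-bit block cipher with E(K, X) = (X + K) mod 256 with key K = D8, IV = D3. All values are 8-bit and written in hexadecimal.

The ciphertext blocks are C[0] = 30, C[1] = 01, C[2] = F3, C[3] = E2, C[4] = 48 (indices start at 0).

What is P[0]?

P[0] = 9B

OFB decryption: S_i = E(K, S_{i−1}) with S_{−1} = IV; P_i = C_i ⊕ S_i.
P[0]: S = E(K, D3) = AB; 30 ⊕ AB = 9B.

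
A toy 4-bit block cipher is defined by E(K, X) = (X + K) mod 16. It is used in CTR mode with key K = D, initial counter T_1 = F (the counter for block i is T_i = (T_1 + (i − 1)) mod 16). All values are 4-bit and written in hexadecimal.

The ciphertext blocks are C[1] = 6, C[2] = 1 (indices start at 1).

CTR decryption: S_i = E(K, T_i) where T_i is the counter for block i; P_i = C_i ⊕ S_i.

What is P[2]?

P[2]: T = 0, S = E(K, T) = D; 1 ⊕ D = C.

P[2] = C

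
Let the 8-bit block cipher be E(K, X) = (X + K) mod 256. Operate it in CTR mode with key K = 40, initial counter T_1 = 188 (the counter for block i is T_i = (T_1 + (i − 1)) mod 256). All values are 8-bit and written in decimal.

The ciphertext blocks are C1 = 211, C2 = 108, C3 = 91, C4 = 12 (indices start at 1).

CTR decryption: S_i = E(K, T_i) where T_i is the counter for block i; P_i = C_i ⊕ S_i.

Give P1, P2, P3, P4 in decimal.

P1 = 55, P2 = 137, P3 = 189, P4 = 235

P1: T = 188, S = E(K, T) = 228; 211 ⊕ 228 = 55.
P2: T = 189, S = E(K, T) = 229; 108 ⊕ 229 = 137.
P3: T = 190, S = E(K, T) = 230; 91 ⊕ 230 = 189.
P4: T = 191, S = E(K, T) = 231; 12 ⊕ 231 = 235.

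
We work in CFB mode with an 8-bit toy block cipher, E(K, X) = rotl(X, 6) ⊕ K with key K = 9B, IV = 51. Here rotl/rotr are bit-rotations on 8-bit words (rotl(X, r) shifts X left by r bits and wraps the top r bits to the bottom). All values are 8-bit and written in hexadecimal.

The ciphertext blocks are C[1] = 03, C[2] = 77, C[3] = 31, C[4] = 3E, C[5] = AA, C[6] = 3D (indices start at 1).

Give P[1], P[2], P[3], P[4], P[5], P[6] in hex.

CFB decryption: P_i = C_i ⊕ E(K, C_{i−1}), with C_{0} = IV.
P[1]: E(K, 51) = CF; 03 ⊕ CF = CC.
P[2]: E(K, 03) = 5B; 77 ⊕ 5B = 2C.
P[3]: E(K, 77) = 46; 31 ⊕ 46 = 77.
P[4]: E(K, 31) = D7; 3E ⊕ D7 = E9.
P[5]: E(K, 3E) = 14; AA ⊕ 14 = BE.
P[6]: E(K, AA) = 31; 3D ⊕ 31 = 0C.

P[1] = CC, P[2] = 2C, P[3] = 77, P[4] = E9, P[5] = BE, P[6] = 0C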